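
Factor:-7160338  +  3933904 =  -  2^1*3^1*537739^1  =  -3226434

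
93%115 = 93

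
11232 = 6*1872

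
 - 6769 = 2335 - 9104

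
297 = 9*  33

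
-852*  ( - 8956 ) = 7630512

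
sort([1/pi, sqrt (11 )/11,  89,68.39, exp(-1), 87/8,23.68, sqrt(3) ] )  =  [ sqrt( 11 )/11,1/pi, exp ( - 1),sqrt( 3 ), 87/8 , 23.68,68.39, 89]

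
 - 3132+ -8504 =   -  11636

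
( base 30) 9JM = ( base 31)91c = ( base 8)20764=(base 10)8692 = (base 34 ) 7HM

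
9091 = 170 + 8921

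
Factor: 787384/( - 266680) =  - 5^( - 1)* 13^1*59^( - 1)*67^1  =  - 871/295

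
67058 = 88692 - 21634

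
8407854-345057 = 8062797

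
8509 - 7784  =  725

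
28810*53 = 1526930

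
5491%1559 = 814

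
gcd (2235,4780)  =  5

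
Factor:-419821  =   - 419821^1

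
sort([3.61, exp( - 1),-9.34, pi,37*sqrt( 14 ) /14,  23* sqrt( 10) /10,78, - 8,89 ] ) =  [ - 9.34,-8,exp ( - 1 ), pi, 3.61,23*sqrt(10)/10,37*sqrt ( 14) /14,78,89 ]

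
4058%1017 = 1007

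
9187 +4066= 13253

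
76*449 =34124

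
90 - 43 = 47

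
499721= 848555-348834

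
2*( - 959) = -1918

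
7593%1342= 883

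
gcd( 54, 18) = 18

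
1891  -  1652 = 239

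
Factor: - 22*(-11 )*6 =1452= 2^2*3^1*11^2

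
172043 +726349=898392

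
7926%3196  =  1534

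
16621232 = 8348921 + 8272311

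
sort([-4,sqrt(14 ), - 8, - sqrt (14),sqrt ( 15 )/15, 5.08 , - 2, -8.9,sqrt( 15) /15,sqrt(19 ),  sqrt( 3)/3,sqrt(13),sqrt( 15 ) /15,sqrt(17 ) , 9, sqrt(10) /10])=[-8.9 ,-8 ,-4, - sqrt( 14),  -  2,  sqrt(15) /15, sqrt( 15) /15,sqrt(15)/15 , sqrt(10) /10, sqrt(3 )/3 , sqrt(13), sqrt(14) , sqrt(17), sqrt( 19) , 5.08 , 9]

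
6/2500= 3/1250 = 0.00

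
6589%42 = 37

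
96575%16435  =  14400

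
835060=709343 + 125717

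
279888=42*6664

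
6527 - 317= 6210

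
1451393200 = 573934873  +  877458327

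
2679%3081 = 2679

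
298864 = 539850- 240986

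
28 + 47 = 75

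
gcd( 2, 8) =2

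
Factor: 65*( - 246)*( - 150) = 2^2 * 3^2*5^3 * 13^1*41^1=2398500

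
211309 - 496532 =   -  285223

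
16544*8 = 132352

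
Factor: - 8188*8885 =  - 72750380 = - 2^2 * 5^1*23^1*89^1*1777^1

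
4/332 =1/83 = 0.01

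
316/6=52 + 2/3= 52.67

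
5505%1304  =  289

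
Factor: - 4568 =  - 2^3*571^1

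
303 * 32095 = 9724785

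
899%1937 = 899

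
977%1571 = 977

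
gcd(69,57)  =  3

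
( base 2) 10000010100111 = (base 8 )20247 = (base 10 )8359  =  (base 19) 142i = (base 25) d99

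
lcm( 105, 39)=1365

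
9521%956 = 917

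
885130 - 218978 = 666152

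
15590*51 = 795090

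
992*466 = 462272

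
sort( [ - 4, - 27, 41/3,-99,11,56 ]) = [ - 99,-27, - 4, 11,41/3, 56 ] 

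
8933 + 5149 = 14082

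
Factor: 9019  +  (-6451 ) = 2568 = 2^3*3^1 * 107^1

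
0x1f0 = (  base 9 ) 611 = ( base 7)1306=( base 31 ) g0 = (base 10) 496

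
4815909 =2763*1743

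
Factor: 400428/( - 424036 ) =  - 3^2*7^2* 467^( - 1) = - 441/467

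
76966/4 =19241+ 1/2 =19241.50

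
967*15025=14529175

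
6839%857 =840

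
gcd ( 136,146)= 2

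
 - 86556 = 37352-123908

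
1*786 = 786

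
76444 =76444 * 1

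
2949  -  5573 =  - 2624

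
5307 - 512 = 4795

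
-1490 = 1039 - 2529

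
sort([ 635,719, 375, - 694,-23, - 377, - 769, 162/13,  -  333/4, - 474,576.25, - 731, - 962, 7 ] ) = [ - 962, - 769, - 731, - 694, - 474 , - 377, - 333/4, - 23,7, 162/13, 375, 576.25,635,  719] 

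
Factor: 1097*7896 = 8661912 = 2^3  *  3^1*7^1 * 47^1*1097^1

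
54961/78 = 704 + 49/78 = 704.63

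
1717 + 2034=3751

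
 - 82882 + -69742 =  - 152624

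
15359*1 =15359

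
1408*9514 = 13395712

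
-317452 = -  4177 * 76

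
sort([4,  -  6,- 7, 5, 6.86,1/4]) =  [ - 7, - 6,1/4,4, 5,6.86]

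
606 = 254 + 352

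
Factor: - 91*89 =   -  7^1 *13^1*89^1=- 8099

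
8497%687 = 253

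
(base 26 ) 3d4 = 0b100101000010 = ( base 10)2370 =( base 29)2nl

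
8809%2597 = 1018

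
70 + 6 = 76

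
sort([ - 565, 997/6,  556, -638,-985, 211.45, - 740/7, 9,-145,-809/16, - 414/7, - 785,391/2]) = [ - 985, - 785, - 638,-565,-145,- 740/7, - 414/7,-809/16,9, 997/6,391/2,211.45, 556 ] 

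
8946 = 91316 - 82370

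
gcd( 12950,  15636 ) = 2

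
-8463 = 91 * (  -  93 ) 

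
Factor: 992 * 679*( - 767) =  - 2^5*7^1*13^1 * 31^1*59^1*97^1 = - 516626656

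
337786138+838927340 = 1176713478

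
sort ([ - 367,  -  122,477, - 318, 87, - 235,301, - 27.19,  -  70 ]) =[ - 367, - 318, - 235, - 122, - 70, - 27.19,87,301, 477 ]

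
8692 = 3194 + 5498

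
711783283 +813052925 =1524836208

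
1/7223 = 1/7223  =  0.00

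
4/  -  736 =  - 1/184 =- 0.01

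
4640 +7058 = 11698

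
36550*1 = 36550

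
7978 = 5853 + 2125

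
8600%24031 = 8600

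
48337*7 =338359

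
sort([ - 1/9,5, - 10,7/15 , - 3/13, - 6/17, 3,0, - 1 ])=[ - 10, - 1, - 6/17, - 3/13, - 1/9,  0, 7/15,3,5] 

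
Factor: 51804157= 107^1*484151^1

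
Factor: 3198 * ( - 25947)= -82978506  =  -2^1*3^4*13^1 *31^2*41^1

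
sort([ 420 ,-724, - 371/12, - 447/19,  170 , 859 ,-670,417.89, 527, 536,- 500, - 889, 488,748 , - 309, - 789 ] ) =[ - 889,-789, - 724,-670,-500, - 309,-371/12, - 447/19,170 , 417.89, 420, 488,527, 536,  748, 859 ] 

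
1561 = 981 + 580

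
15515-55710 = -40195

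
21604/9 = 21604/9 = 2400.44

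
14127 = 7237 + 6890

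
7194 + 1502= 8696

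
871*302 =263042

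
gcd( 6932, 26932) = 4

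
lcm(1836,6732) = 20196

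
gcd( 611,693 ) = 1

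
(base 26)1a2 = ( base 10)938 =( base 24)1f2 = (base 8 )1652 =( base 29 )13A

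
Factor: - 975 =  - 3^1*5^2*13^1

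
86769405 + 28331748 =115101153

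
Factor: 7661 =47^1 * 163^1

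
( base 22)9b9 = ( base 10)4607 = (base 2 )1000111111111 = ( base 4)1013333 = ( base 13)2135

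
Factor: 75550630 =2^1*5^1 * 23^1 * 328481^1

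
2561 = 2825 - 264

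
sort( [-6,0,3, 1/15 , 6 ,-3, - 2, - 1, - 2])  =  [ - 6, - 3, - 2, - 2,-1,  0 , 1/15,  3,6 ]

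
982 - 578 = 404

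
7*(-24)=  - 168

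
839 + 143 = 982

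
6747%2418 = 1911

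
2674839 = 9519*281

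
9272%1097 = 496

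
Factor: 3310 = 2^1*5^1*331^1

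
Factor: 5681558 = 2^1*2840779^1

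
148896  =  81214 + 67682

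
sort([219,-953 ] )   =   [ - 953, 219] 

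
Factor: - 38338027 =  - 7^1*13^1*53^1*7949^1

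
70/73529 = 70/73529 = 0.00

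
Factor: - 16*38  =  -608  =  - 2^5 * 19^1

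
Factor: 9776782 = 2^1*4888391^1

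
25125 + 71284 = 96409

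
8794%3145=2504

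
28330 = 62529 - 34199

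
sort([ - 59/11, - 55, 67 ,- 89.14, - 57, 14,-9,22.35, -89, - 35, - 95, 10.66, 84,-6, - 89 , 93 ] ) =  [ -95, - 89.14, - 89,  -  89, - 57, - 55, - 35,  -  9, - 6, - 59/11, 10.66, 14,  22.35, 67,84, 93] 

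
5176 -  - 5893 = 11069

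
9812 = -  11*( - 892) 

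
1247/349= 1247/349 = 3.57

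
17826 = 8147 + 9679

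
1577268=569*2772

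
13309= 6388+6921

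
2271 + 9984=12255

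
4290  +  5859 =10149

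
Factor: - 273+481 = 208 = 2^4*13^1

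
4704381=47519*99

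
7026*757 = 5318682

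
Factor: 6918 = 2^1*3^1*1153^1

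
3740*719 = 2689060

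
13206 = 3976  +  9230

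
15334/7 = 15334/7 = 2190.57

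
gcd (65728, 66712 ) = 8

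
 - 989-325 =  - 1314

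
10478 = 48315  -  37837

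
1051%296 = 163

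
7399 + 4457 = 11856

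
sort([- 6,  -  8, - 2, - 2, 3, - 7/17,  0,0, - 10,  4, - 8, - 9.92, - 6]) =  [ - 10, - 9.92, - 8, - 8, - 6, - 6, - 2, - 2,  -  7/17, 0,0,  3, 4]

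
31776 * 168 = 5338368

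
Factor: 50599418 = 2^1*53^1*463^1*1031^1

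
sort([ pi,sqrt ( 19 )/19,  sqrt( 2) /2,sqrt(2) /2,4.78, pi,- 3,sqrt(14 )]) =[ - 3,sqrt( 19 )/19,sqrt(2)/2,  sqrt(2 ) /2,  pi,pi,sqrt( 14 ),4.78] 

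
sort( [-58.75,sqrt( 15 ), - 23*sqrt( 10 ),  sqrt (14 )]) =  [ - 23* sqrt(10 ),  -  58.75,sqrt (14 ), sqrt(15)] 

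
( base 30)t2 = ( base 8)1550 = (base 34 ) pm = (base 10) 872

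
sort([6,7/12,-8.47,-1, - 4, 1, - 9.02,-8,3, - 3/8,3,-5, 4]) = [-9.02,- 8.47,-8, - 5 , - 4, - 1, - 3/8, 7/12,1,3,3, 4, 6 ] 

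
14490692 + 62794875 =77285567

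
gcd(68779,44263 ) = 1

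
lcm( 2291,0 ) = 0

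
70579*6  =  423474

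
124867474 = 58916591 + 65950883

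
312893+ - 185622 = 127271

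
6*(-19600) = -117600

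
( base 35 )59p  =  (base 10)6465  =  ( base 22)D7J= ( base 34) 5k5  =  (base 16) 1941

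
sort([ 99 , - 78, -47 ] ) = [ - 78, - 47,99] 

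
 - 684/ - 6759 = 76/751 = 0.10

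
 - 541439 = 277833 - 819272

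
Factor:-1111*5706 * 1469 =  -9312528654 = - 2^1*3^2*11^1*13^1*101^1 * 113^1 * 317^1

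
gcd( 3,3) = 3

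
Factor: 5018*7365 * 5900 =218049663000 = 2^3*3^1*5^3*13^1*59^1*193^1*491^1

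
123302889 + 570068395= 693371284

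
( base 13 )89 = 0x71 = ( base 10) 113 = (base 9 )135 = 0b1110001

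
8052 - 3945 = 4107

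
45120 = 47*960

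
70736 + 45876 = 116612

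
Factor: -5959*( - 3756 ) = 2^2*3^1*59^1 * 101^1*313^1 =22382004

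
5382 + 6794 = 12176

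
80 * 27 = 2160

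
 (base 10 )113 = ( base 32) 3h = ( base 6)305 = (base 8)161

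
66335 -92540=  - 26205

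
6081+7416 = 13497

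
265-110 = 155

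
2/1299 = 2/1299 = 0.00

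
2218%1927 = 291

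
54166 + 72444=126610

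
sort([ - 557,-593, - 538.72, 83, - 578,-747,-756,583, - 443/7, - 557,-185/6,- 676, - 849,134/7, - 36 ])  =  [ - 849, -756, - 747, - 676,-593,-578, - 557, - 557, - 538.72, - 443/7, - 36,- 185/6,  134/7,83 , 583]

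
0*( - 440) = 0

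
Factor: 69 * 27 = 1863=3^4*23^1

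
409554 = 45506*9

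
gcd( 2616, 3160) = 8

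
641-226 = 415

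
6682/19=351 + 13/19 = 351.68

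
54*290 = 15660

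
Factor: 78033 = 3^1*19^1*37^2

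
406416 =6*67736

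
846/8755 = 846/8755= 0.10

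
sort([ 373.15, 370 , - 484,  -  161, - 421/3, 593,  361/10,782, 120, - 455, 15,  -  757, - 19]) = [ - 757, -484, - 455, - 161,- 421/3, - 19,15, 361/10, 120,370, 373.15,  593, 782] 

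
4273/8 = 4273/8 = 534.12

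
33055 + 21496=54551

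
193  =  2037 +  - 1844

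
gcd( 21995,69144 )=1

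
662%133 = 130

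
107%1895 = 107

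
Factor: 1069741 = 1069741^1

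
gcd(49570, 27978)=2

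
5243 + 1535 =6778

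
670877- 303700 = 367177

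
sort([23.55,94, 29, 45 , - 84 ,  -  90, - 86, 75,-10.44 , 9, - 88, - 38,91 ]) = [- 90, - 88, - 86,-84, - 38 , - 10.44, 9,23.55, 29,45,75, 91, 94] 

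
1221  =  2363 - 1142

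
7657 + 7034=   14691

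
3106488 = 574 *5412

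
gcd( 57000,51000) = 3000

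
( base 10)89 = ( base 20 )49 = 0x59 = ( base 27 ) 38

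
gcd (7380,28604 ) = 4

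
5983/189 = 31 + 124/189= 31.66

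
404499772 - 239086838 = 165412934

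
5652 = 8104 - 2452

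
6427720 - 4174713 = 2253007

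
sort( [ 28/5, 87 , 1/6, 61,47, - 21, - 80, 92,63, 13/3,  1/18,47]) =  [-80,- 21,1/18, 1/6,13/3,28/5, 47,47,61,63,87,92]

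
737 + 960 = 1697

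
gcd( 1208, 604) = 604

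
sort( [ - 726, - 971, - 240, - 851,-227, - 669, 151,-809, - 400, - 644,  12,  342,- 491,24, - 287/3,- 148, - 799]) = [ - 971, - 851, - 809, -799,-726, - 669,-644, - 491, - 400, - 240, - 227 ,-148, - 287/3,  12, 24, 151,  342]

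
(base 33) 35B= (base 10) 3443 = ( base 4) 311303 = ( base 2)110101110011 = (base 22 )72b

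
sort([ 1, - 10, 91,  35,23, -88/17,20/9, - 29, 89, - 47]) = [ - 47,- 29, - 10, - 88/17,  1, 20/9,23,  35,89,91]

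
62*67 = 4154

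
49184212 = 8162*6026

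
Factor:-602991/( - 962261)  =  3^3*23^1 * 991^( - 1) = 621/991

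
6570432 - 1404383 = 5166049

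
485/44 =11+1/44 = 11.02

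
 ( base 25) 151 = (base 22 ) 1C3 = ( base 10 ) 751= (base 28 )qn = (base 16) 2EF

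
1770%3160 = 1770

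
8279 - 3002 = 5277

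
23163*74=1714062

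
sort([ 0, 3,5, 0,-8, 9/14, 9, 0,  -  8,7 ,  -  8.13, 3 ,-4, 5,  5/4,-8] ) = [ - 8.13,-8,  -  8, - 8, - 4, 0, 0,0, 9/14,5/4, 3, 3, 5,5,7, 9]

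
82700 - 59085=23615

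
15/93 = 5/31 = 0.16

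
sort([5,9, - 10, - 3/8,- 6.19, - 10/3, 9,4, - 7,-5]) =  [ - 10, - 7, - 6.19, - 5, - 10/3  , - 3/8,4, 5, 9, 9]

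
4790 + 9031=13821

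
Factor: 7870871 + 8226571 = 2^1*3^1 * 37^1 *59^1*1229^1 = 16097442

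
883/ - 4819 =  - 1 + 3936/4819 = - 0.18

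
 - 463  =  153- 616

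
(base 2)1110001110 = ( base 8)1616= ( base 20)25a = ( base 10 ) 910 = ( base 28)14e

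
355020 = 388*915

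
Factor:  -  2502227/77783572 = - 2^(-2)*7^1*13^1*31^1*887^1*19445893^( - 1)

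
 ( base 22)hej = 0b10000101101011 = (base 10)8555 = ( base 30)9f5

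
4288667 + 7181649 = 11470316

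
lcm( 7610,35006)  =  175030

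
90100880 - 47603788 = 42497092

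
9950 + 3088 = 13038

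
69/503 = 69/503  =  0.14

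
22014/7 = 3144+6/7 = 3144.86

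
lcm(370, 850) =31450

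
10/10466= 5/5233=0.00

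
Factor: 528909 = 3^1*176303^1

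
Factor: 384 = 2^7*3^1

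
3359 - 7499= - 4140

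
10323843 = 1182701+9141142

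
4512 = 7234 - 2722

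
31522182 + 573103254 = 604625436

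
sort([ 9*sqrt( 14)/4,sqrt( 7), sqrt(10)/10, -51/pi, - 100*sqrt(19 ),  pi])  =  [ - 100*sqrt (19 ), - 51/pi, sqrt( 10 ) /10, sqrt( 7 ) , pi, 9*sqrt( 14) /4]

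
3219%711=375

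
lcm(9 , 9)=9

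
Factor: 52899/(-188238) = - 2^( - 1)*7^1 *11^1*137^(  -  1) = - 77/274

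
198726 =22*9033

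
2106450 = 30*70215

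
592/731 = 592/731 = 0.81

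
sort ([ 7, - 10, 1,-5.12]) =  [  -  10 ,  -  5.12,1, 7 ]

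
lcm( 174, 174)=174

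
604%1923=604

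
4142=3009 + 1133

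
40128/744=1672/31 =53.94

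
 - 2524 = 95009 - 97533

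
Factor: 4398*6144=2^12*3^2*733^1 = 27021312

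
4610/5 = 922 =922.00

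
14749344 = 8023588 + 6725756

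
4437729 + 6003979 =10441708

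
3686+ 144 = 3830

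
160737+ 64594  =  225331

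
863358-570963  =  292395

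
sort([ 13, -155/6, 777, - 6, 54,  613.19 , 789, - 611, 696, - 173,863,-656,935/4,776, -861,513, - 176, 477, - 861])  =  [ - 861, - 861 , - 656,-611,-176, - 173, - 155/6, - 6,13, 54, 935/4,477,513,613.19 , 696 , 776, 777,  789,863] 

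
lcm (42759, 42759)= 42759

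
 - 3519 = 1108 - 4627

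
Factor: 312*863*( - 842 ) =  - 2^4*3^1*13^1*421^1*863^1 = - 226713552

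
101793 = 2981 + 98812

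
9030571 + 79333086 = 88363657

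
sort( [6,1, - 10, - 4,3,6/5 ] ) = [ - 10, - 4, 1, 6/5,3, 6]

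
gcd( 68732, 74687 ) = 1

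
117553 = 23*5111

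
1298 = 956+342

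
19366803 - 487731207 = -468364404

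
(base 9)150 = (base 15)86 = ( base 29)4A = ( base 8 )176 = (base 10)126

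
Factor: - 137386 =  - 2^1*73^1* 941^1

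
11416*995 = 11358920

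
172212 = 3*57404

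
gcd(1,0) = 1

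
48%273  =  48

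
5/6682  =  5/6682  =  0.00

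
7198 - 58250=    - 51052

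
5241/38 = 5241/38 = 137.92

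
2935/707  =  2935/707 = 4.15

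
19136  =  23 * 832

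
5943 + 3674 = 9617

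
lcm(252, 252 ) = 252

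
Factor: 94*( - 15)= - 1410= - 2^1*3^1*5^1*47^1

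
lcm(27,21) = 189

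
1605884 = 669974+935910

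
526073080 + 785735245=1311808325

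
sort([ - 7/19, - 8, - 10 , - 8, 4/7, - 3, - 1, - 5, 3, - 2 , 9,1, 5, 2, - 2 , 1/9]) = [-10,-8, -8,-5, - 3, - 2, - 2, - 1, - 7/19, 1/9,  4/7,  1, 2, 3, 5,9] 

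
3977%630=197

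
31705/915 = 6341/183 = 34.65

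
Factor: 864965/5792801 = 5^1*7^( - 1 )*17^( - 1 ) * 48679^(-1)*172993^1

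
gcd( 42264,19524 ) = 12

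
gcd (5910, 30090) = 30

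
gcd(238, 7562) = 2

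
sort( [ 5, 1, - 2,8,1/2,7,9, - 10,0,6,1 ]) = [ - 10, - 2, 0,1/2,1, 1, 5,6,7,8, 9]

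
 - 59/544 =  - 59/544 = -0.11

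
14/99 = 14/99 = 0.14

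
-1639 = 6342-7981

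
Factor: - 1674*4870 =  - 8152380=- 2^2*3^3*5^1*31^1 *487^1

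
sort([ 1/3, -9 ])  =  [ -9, 1/3]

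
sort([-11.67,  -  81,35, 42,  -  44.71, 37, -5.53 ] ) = [ - 81, - 44.71,-11.67 ,-5.53, 35,37, 42] 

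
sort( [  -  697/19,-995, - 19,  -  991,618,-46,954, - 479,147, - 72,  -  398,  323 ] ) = [ - 995, - 991, - 479,-398, - 72,-46, - 697/19, - 19 , 147,323,618,954 ]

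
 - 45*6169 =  - 277605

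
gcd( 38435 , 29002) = 1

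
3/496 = 3/496 = 0.01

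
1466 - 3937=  - 2471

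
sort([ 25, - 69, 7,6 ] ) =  [ - 69,  6,7,25] 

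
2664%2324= 340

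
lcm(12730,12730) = 12730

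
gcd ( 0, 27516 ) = 27516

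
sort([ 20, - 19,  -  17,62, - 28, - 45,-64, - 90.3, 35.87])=[ - 90.3, - 64, - 45, - 28, - 19, - 17,20,35.87,62]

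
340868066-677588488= - 336720422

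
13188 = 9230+3958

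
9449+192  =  9641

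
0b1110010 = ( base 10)114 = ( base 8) 162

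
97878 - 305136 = -207258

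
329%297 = 32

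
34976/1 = 34976 = 34976.00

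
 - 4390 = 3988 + -8378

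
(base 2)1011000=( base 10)88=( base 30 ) 2S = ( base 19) 4C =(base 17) 53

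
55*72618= 3993990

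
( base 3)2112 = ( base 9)75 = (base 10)68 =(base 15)48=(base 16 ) 44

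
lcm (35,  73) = 2555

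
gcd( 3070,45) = 5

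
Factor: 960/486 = 2^5*3^( - 4)*5^1 = 160/81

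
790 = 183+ 607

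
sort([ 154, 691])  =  [154, 691]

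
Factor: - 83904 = - 2^6*3^1*19^1 * 23^1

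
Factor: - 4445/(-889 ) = 5 = 5^1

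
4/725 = 4/725 = 0.01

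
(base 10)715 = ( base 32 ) MB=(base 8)1313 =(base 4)23023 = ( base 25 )13F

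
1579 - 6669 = -5090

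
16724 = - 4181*( - 4 ) 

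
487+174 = 661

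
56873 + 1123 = 57996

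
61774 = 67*922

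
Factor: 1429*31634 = 45204986 = 2^1*1429^1*15817^1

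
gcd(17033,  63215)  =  1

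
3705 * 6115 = 22656075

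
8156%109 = 90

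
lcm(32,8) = 32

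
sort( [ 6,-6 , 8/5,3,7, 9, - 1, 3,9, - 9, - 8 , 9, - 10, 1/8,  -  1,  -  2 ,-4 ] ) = [ - 10,  -  9 , - 8,  -  6 , - 4 ,-2, - 1, - 1,1/8,8/5 , 3,  3 , 6, 7,9,9,9]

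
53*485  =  25705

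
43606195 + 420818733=464424928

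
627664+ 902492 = 1530156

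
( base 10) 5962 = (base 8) 13512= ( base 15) 1B77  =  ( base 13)2938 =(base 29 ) 72H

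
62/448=31/224  =  0.14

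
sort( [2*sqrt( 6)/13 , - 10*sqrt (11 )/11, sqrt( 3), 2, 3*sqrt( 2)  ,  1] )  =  [ - 10*sqrt( 11)/11, 2  *  sqrt( 6)/13,1, sqrt(3 ),2,3*sqrt( 2 ) ] 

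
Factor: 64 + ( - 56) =2^3 = 8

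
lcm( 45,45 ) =45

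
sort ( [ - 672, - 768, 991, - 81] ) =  [-768, - 672, - 81,991 ]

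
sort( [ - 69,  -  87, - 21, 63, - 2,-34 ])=[ - 87,-69, - 34, - 21, - 2 , 63 ] 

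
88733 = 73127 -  - 15606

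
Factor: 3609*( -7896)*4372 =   -  124587415008=- 2^5  *  3^3*7^1 *47^1*401^1 * 1093^1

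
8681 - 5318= 3363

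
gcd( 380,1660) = 20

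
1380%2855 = 1380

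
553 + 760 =1313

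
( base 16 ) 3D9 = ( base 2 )1111011001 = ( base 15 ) 45A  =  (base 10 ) 985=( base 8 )1731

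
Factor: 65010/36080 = 591/328=2^(  -  3) * 3^1*41^(  -  1 )*197^1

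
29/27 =29/27 = 1.07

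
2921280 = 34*85920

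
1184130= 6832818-5648688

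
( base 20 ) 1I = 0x26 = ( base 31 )17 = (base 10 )38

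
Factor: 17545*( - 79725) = -1398775125  =  - 3^1*5^3*11^2*29^1*1063^1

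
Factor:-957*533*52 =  - 2^2*3^1 *11^1*13^2  *29^1 *41^1 = - 26524212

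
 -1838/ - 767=1838/767   =  2.40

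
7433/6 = 1238 + 5/6 = 1238.83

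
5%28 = 5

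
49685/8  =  6210 + 5/8 = 6210.62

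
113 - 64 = 49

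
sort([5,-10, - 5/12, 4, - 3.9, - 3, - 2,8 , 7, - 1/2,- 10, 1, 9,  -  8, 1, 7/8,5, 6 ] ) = [-10, - 10,-8, - 3.9, - 3 ,-2, - 1/2, - 5/12 , 7/8,1,1, 4, 5, 5,6,7, 8, 9]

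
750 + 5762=6512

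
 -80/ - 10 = 8/1=8.00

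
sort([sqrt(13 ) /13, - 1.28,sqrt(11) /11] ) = [-1.28,sqrt(13) /13,  sqrt( 11)/11]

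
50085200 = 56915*880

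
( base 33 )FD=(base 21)134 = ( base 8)774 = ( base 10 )508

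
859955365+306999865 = 1166955230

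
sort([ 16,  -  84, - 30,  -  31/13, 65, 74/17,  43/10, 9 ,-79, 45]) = [  -  84 , - 79,-30,-31/13,43/10, 74/17 , 9, 16, 45,65 ] 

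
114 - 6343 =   -  6229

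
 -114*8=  - 912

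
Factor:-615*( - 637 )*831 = 325548405=3^2*5^1*7^2*13^1*41^1*277^1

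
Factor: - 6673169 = -6673169^1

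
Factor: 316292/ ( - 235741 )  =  -428/319 = - 2^2*11^( - 1)*29^(  -  1 ) *107^1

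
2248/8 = 281 = 281.00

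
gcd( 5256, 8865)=9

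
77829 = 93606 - 15777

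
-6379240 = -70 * 91132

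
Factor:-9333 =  - 3^2*17^1*61^1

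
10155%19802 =10155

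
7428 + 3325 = 10753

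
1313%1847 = 1313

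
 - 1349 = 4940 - 6289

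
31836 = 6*5306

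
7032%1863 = 1443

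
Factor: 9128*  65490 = 597792720 =2^4*3^1*5^1*7^1*37^1*59^1*163^1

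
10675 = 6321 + 4354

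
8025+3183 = 11208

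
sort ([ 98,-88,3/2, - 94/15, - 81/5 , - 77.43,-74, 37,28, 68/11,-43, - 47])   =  [ - 88, - 77.43, - 74, - 47, - 43,-81/5 , - 94/15,  3/2,68/11,  28,37 , 98 ] 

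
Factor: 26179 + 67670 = 93849 = 3^1*7^1 * 41^1*109^1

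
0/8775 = 0 =0.00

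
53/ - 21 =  - 53/21 = -2.52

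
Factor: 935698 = 2^1*199^1 * 2351^1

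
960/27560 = 24/689 = 0.03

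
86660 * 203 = 17591980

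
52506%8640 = 666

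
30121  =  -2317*(  -  13) 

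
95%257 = 95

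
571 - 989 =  - 418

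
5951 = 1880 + 4071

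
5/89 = 5/89 =0.06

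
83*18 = 1494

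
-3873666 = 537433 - 4411099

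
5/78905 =1/15781 = 0.00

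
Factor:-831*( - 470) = 390570 = 2^1*3^1*5^1*47^1*277^1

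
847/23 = 36+ 19/23 = 36.83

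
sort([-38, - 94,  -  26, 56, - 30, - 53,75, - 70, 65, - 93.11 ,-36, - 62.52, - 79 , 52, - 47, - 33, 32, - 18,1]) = [-94, - 93.11, - 79, - 70, - 62.52,  -  53, - 47, - 38, - 36, - 33, -30, - 26, - 18, 1,32,  52, 56, 65 , 75]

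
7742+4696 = 12438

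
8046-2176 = 5870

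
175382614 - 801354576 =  - 625971962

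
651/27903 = 217/9301 = 0.02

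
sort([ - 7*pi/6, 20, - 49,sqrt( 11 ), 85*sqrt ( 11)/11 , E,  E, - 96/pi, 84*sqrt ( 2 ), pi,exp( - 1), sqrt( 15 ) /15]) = [ -49,  -  96/pi, - 7*pi/6, sqrt(15)/15,exp (  -  1),E,E,pi, sqrt(11),20, 85*sqrt(11)/11, 84*sqrt(2 ) ]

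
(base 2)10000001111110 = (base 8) 20176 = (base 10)8318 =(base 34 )76m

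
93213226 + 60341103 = 153554329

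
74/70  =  37/35 = 1.06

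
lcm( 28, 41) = 1148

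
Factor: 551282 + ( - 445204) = 106078= 2^1*  7^1*7577^1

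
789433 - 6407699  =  -5618266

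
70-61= 9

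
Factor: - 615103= - 615103^1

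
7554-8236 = -682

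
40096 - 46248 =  - 6152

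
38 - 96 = - 58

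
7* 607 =4249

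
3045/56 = 435/8 = 54.38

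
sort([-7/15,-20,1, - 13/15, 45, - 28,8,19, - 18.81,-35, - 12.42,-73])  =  [ - 73, - 35, - 28, - 20, - 18.81, - 12.42, - 13/15, - 7/15  ,  1,8, 19,45 ] 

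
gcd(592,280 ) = 8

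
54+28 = 82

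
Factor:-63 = -3^2*7^1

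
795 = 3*265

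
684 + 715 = 1399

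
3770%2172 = 1598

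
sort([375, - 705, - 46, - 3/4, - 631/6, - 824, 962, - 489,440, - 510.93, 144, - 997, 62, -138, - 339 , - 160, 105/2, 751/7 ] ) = [ - 997, - 824, - 705, - 510.93, - 489, - 339, - 160,-138, - 631/6, - 46, - 3/4,105/2, 62,  751/7, 144,375, 440, 962 ]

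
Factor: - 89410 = -2^1*5^1*8941^1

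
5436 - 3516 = 1920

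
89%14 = 5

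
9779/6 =1629 + 5/6 = 1629.83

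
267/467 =267/467= 0.57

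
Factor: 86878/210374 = 11^2*293^ (-1)= 121/293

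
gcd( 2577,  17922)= 3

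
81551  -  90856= - 9305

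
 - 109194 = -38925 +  - 70269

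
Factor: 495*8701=4306995=3^2*5^1*7^1*11^2*113^1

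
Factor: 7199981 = 79^1*91139^1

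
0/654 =0 = 0.00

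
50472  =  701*72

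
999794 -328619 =671175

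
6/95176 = 3/47588 = 0.00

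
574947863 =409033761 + 165914102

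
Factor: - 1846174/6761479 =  - 2^1 *11^1*31^1*73^(  -  1)*2707^1*92623^ (-1)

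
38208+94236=132444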